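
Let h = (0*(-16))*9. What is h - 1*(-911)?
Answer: 911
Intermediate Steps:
h = 0 (h = 0*9 = 0)
h - 1*(-911) = 0 - 1*(-911) = 0 + 911 = 911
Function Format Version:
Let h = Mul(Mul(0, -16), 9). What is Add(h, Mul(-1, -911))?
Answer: 911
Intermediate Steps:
h = 0 (h = Mul(0, 9) = 0)
Add(h, Mul(-1, -911)) = Add(0, Mul(-1, -911)) = Add(0, 911) = 911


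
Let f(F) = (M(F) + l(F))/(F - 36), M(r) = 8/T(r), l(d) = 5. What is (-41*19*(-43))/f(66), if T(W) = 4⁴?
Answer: 32157120/161 ≈ 1.9973e+5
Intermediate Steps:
T(W) = 256
M(r) = 1/32 (M(r) = 8/256 = 8*(1/256) = 1/32)
f(F) = 161/(32*(-36 + F)) (f(F) = (1/32 + 5)/(F - 36) = 161/(32*(-36 + F)))
(-41*19*(-43))/f(66) = (-41*19*(-43))/((161/(32*(-36 + 66)))) = (-779*(-43))/(((161/32)/30)) = 33497/(((161/32)*(1/30))) = 33497/(161/960) = 33497*(960/161) = 32157120/161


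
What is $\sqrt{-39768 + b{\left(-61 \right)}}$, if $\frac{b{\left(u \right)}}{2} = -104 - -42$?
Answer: $2 i \sqrt{9973} \approx 199.73 i$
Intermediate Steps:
$b{\left(u \right)} = -124$ ($b{\left(u \right)} = 2 \left(-104 - -42\right) = 2 \left(-104 + 42\right) = 2 \left(-62\right) = -124$)
$\sqrt{-39768 + b{\left(-61 \right)}} = \sqrt{-39768 - 124} = \sqrt{-39892} = 2 i \sqrt{9973}$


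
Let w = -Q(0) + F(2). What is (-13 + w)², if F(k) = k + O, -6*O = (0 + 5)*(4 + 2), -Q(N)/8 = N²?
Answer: 256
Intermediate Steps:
Q(N) = -8*N²
O = -5 (O = -(0 + 5)*(4 + 2)/6 = -5*6/6 = -⅙*30 = -5)
F(k) = -5 + k (F(k) = k - 5 = -5 + k)
w = -3 (w = -(-8)*0² + (-5 + 2) = -(-8)*0 - 3 = -1*0 - 3 = 0 - 3 = -3)
(-13 + w)² = (-13 - 3)² = (-16)² = 256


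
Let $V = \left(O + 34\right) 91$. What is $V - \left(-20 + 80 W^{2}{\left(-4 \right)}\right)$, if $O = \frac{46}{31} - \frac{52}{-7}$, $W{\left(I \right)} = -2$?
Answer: $\frac{111756}{31} \approx 3605.0$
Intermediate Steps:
$O = \frac{1934}{217}$ ($O = 46 \cdot \frac{1}{31} - - \frac{52}{7} = \frac{46}{31} + \frac{52}{7} = \frac{1934}{217} \approx 8.9124$)
$V = \frac{121056}{31}$ ($V = \left(\frac{1934}{217} + 34\right) 91 = \frac{9312}{217} \cdot 91 = \frac{121056}{31} \approx 3905.0$)
$V - \left(-20 + 80 W^{2}{\left(-4 \right)}\right) = \frac{121056}{31} + \left(20 - 80 \left(-2\right)^{2}\right) = \frac{121056}{31} + \left(20 - 320\right) = \frac{121056}{31} - 300 = \frac{111756}{31}$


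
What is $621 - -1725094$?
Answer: $1725715$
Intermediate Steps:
$621 - -1725094 = 621 + 1725094 = 1725715$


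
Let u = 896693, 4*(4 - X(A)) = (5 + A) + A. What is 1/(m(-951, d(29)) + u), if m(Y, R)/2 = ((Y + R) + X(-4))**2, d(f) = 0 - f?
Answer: 8/22391345 ≈ 3.5728e-7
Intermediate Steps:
X(A) = 11/4 - A/2 (X(A) = 4 - ((5 + A) + A)/4 = 4 - (5 + 2*A)/4 = 4 + (-5/4 - A/2) = 11/4 - A/2)
d(f) = -f
m(Y, R) = 2*(19/4 + R + Y)**2 (m(Y, R) = 2*((Y + R) + (11/4 - 1/2*(-4)))**2 = 2*((R + Y) + (11/4 + 2))**2 = 2*((R + Y) + 19/4)**2 = 2*(19/4 + R + Y)**2)
1/(m(-951, d(29)) + u) = 1/((19 + 4*(-1*29) + 4*(-951))**2/8 + 896693) = 1/((19 + 4*(-29) - 3804)**2/8 + 896693) = 1/((19 - 116 - 3804)**2/8 + 896693) = 1/((1/8)*(-3901)**2 + 896693) = 1/((1/8)*15217801 + 896693) = 1/(15217801/8 + 896693) = 1/(22391345/8) = 8/22391345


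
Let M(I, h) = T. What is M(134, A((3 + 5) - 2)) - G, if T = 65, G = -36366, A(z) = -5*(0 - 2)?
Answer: 36431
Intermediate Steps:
A(z) = 10 (A(z) = -5*(-2) = 10)
M(I, h) = 65
M(134, A((3 + 5) - 2)) - G = 65 - 1*(-36366) = 65 + 36366 = 36431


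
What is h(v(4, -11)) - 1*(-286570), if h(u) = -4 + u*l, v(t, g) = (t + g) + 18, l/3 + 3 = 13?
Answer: 286896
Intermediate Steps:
l = 30 (l = -9 + 3*13 = -9 + 39 = 30)
v(t, g) = 18 + g + t (v(t, g) = (g + t) + 18 = 18 + g + t)
h(u) = -4 + 30*u (h(u) = -4 + u*30 = -4 + 30*u)
h(v(4, -11)) - 1*(-286570) = (-4 + 30*(18 - 11 + 4)) - 1*(-286570) = (-4 + 30*11) + 286570 = (-4 + 330) + 286570 = 326 + 286570 = 286896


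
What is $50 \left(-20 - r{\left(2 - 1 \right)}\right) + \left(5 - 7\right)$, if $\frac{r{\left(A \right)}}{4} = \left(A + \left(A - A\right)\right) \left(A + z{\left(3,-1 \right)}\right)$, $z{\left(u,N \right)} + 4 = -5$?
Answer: $598$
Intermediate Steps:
$z{\left(u,N \right)} = -9$ ($z{\left(u,N \right)} = -4 - 5 = -9$)
$r{\left(A \right)} = 4 A \left(-9 + A\right)$ ($r{\left(A \right)} = 4 \left(A + \left(A - A\right)\right) \left(A - 9\right) = 4 \left(A + 0\right) \left(-9 + A\right) = 4 A \left(-9 + A\right)$)
$50 \left(-20 - r{\left(2 - 1 \right)}\right) + \left(5 - 7\right) = 50 \left(-20 - 4 \left(2 - 1\right) \left(-9 + \left(2 - 1\right)\right)\right) + \left(5 - 7\right) = 50 \left(-20 - 4 \cdot 1 \left(-9 + 1\right)\right) - 2 = 50 \left(-20 - 4 \cdot 1 \left(-8\right)\right) - 2 = 50 \left(-20 - -32\right) - 2 = 50 \left(-20 + 32\right) - 2 = 50 \cdot 12 - 2 = 600 - 2 = 598$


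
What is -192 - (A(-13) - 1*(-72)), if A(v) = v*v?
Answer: -433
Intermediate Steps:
A(v) = v²
-192 - (A(-13) - 1*(-72)) = -192 - ((-13)² - 1*(-72)) = -192 - (169 + 72) = -192 - 1*241 = -192 - 241 = -433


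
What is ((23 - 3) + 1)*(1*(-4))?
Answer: -84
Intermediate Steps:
((23 - 3) + 1)*(1*(-4)) = (20 + 1)*(-4) = 21*(-4) = -84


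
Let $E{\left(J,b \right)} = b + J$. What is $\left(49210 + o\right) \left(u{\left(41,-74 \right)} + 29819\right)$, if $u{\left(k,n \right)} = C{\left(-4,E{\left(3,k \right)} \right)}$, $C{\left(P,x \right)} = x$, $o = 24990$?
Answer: $2215834600$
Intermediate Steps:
$E{\left(J,b \right)} = J + b$
$u{\left(k,n \right)} = 3 + k$
$\left(49210 + o\right) \left(u{\left(41,-74 \right)} + 29819\right) = \left(49210 + 24990\right) \left(\left(3 + 41\right) + 29819\right) = 74200 \left(44 + 29819\right) = 74200 \cdot 29863 = 2215834600$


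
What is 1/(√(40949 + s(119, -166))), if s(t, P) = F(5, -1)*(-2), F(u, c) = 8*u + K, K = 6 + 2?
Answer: √40853/40853 ≈ 0.0049475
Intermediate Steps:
K = 8
F(u, c) = 8 + 8*u (F(u, c) = 8*u + 8 = 8 + 8*u)
s(t, P) = -96 (s(t, P) = (8 + 8*5)*(-2) = (8 + 40)*(-2) = 48*(-2) = -96)
1/(√(40949 + s(119, -166))) = 1/(√(40949 - 96)) = 1/(√40853) = √40853/40853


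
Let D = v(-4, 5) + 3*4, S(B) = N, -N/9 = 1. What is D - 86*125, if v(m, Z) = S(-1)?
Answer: -10747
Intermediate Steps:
N = -9 (N = -9*1 = -9)
S(B) = -9
v(m, Z) = -9
D = 3 (D = -9 + 3*4 = -9 + 12 = 3)
D - 86*125 = 3 - 86*125 = 3 - 10750 = -10747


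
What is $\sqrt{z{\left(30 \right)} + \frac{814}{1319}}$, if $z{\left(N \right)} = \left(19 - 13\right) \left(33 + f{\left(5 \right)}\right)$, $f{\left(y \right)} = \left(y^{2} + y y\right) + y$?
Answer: $\frac{\sqrt{919667474}}{1319} \approx 22.992$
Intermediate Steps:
$f{\left(y \right)} = y + 2 y^{2}$ ($f{\left(y \right)} = \left(y^{2} + y^{2}\right) + y = 2 y^{2} + y = y + 2 y^{2}$)
$z{\left(N \right)} = 528$ ($z{\left(N \right)} = \left(19 - 13\right) \left(33 + 5 \left(1 + 2 \cdot 5\right)\right) = 6 \left(33 + 5 \left(1 + 10\right)\right) = 6 \left(33 + 5 \cdot 11\right) = 6 \left(33 + 55\right) = 6 \cdot 88 = 528$)
$\sqrt{z{\left(30 \right)} + \frac{814}{1319}} = \sqrt{528 + \frac{814}{1319}} = \sqrt{\frac{697246}{1319}} = \frac{\sqrt{919667474}}{1319}$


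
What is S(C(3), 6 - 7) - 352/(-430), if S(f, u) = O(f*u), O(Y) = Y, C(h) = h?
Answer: -469/215 ≈ -2.1814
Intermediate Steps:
S(f, u) = f*u
S(C(3), 6 - 7) - 352/(-430) = 3*(6 - 7) - 352/(-430) = 3*(-1) - 352*(-1/430) = -3 + 176/215 = -469/215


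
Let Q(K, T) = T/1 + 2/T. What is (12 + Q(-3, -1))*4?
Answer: 36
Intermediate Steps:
Q(K, T) = T + 2/T (Q(K, T) = T*1 + 2/T = T + 2/T)
(12 + Q(-3, -1))*4 = (12 + (-1 + 2/(-1)))*4 = (12 + (-1 + 2*(-1)))*4 = (12 + (-1 - 2))*4 = (12 - 3)*4 = 9*4 = 36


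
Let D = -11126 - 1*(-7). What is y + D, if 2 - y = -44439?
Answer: 33322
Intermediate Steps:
y = 44441 (y = 2 - 1*(-44439) = 2 + 44439 = 44441)
D = -11119 (D = -11126 + 7 = -11119)
y + D = 44441 - 11119 = 33322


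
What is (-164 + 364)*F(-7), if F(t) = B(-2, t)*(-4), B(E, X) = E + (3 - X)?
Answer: -6400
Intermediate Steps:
B(E, X) = 3 + E - X
F(t) = -4 + 4*t (F(t) = (3 - 2 - t)*(-4) = (1 - t)*(-4) = -4 + 4*t)
(-164 + 364)*F(-7) = (-164 + 364)*(-4 + 4*(-7)) = 200*(-4 - 28) = 200*(-32) = -6400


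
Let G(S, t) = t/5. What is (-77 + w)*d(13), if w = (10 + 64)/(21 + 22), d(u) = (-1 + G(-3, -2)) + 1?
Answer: 6474/215 ≈ 30.112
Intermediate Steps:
G(S, t) = t/5 (G(S, t) = t*(⅕) = t/5)
d(u) = -⅖ (d(u) = (-1 + (⅕)*(-2)) + 1 = (-1 - ⅖) + 1 = -7/5 + 1 = -⅖)
w = 74/43 ≈ 1.7209
(-77 + w)*d(13) = (-77 + 74/43)*(-⅖) = -3237/43*(-⅖) = 6474/215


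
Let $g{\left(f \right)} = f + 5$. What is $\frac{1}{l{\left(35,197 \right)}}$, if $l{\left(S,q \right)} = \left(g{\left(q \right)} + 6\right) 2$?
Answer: $\frac{1}{416} \approx 0.0024038$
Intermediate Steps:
$g{\left(f \right)} = 5 + f$
$l{\left(S,q \right)} = 22 + 2 q$ ($l{\left(S,q \right)} = \left(\left(5 + q\right) + 6\right) 2 = \left(11 + q\right) 2 = 22 + 2 q$)
$\frac{1}{l{\left(35,197 \right)}} = \frac{1}{22 + 2 \cdot 197} = \frac{1}{22 + 394} = \frac{1}{416}$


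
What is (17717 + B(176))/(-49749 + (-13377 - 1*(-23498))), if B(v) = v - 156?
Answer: -17737/39628 ≈ -0.44759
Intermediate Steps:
B(v) = -156 + v
(17717 + B(176))/(-49749 + (-13377 - 1*(-23498))) = (17717 + (-156 + 176))/(-49749 + (-13377 - 1*(-23498))) = (17717 + 20)/(-49749 + (-13377 + 23498)) = 17737/(-49749 + 10121) = 17737/(-39628) = 17737*(-1/39628) = -17737/39628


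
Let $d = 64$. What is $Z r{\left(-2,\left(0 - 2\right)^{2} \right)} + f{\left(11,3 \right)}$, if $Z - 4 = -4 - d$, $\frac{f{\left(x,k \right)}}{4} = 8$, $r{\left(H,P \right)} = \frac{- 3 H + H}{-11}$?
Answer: $\frac{608}{11} \approx 55.273$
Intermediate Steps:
$r{\left(H,P \right)} = \frac{2 H}{11}$ ($r{\left(H,P \right)} = - 2 H \left(- \frac{1}{11}\right) = \frac{2 H}{11}$)
$f{\left(x,k \right)} = 32$ ($f{\left(x,k \right)} = 4 \cdot 8 = 32$)
$Z = -64$ ($Z = 4 - 68 = -64$)
$Z r{\left(-2,\left(0 - 2\right)^{2} \right)} + f{\left(11,3 \right)} = - 64 \cdot \frac{2}{11} \left(-2\right) + 32 = \left(-64\right) \left(- \frac{4}{11}\right) + 32 = \frac{256}{11} + 32 = \frac{608}{11}$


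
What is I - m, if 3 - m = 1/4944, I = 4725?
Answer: 23345569/4944 ≈ 4722.0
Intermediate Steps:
m = 14831/4944 (m = 3 - 1/4944 = 14831/4944 ≈ 2.9998)
I - m = 4725 - 1*14831/4944 = 4725 - 14831/4944 = 23345569/4944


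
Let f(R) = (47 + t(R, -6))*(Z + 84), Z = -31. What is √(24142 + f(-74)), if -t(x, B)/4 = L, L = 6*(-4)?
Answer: √31721 ≈ 178.10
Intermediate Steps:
L = -24
t(x, B) = 96 (t(x, B) = -4*(-24) = 96)
f(R) = 7579 (f(R) = (47 + 96)*(-31 + 84) = 143*53 = 7579)
√(24142 + f(-74)) = √(24142 + 7579) = √31721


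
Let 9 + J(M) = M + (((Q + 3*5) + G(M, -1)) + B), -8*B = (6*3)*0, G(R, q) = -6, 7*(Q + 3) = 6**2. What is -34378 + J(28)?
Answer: -240435/7 ≈ -34348.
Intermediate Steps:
Q = 15/7 (Q = -3 + (1/7)*6**2 = -3 + (1/7)*36 = -3 + 36/7 = 15/7 ≈ 2.1429)
B = 0 (B = -6*3*0/8 = -9*0/4 = -1/8*0 = 0)
J(M) = 15/7 + M (J(M) = -9 + (M + (((15/7 + 3*5) - 6) + 0)) = -9 + (M + (((15/7 + 15) - 6) + 0)) = -9 + (M + ((120/7 - 6) + 0)) = -9 + (M + (78/7 + 0)) = -9 + (M + 78/7) = -9 + (78/7 + M) = 15/7 + M)
-34378 + J(28) = -34378 + (15/7 + 28) = -34378 + 211/7 = -240435/7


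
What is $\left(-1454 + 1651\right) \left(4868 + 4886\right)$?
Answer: $1921538$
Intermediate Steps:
$\left(-1454 + 1651\right) \left(4868 + 4886\right) = 197 \cdot 9754 = 1921538$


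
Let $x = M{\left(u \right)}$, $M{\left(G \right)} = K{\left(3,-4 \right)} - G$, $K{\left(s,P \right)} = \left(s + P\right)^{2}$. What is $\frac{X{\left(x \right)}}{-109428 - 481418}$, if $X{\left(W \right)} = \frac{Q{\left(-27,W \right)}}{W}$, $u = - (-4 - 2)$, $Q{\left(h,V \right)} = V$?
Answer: $- \frac{1}{590846} \approx -1.6925 \cdot 10^{-6}$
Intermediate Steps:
$K{\left(s,P \right)} = \left(P + s\right)^{2}$
$u = 6$ ($u = \left(-1\right) \left(-6\right) = 6$)
$M{\left(G \right)} = 1 - G$ ($M{\left(G \right)} = \left(-4 + 3\right)^{2} - G = \left(-1\right)^{2} - G = 1 - G$)
$x = -5$ ($x = 1 - 6 = -5$)
$X{\left(W \right)} = 1$ ($X{\left(W \right)} = \frac{W}{W} = 1$)
$\frac{X{\left(x \right)}}{-109428 - 481418} = 1 \frac{1}{-109428 - 481418} = 1 \frac{1}{-590846} = 1 \left(- \frac{1}{590846}\right) = - \frac{1}{590846}$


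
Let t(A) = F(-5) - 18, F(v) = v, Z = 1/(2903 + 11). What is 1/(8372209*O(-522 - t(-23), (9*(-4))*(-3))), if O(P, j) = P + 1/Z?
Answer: 1/20218884735 ≈ 4.9459e-11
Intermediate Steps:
Z = 1/2914 ≈ 0.00034317
t(A) = -23 (t(A) = -5 - 18 = -23)
O(P, j) = 2914 + P (O(P, j) = P + 1/(1/2914) = P + 2914 = 2914 + P)
1/(8372209*O(-522 - t(-23), (9*(-4))*(-3))) = 1/(8372209*(2914 + (-522 - 1*(-23)))) = 1/(8372209*(2914 + (-522 + 23))) = 1/(8372209*(2914 - 499)) = (1/8372209)/2415 = (1/8372209)*(1/2415) = 1/20218884735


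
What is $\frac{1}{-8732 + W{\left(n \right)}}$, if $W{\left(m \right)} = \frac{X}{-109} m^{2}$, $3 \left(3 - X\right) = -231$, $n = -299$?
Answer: $- \frac{109}{8103868} \approx -1.345 \cdot 10^{-5}$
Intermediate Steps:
$X = 80$ ($X = 3 - -77 = 3 + 77 = 80$)
$W{\left(m \right)} = - \frac{80 m^{2}}{109}$ ($W{\left(m \right)} = \frac{80}{-109} m^{2} = 80 \left(- \frac{1}{109}\right) m^{2} = - \frac{80 m^{2}}{109}$)
$\frac{1}{-8732 + W{\left(n \right)}} = \frac{1}{-8732 - \frac{80 \left(-299\right)^{2}}{109}} = \frac{1}{-8732 - \frac{7152080}{109}} = \frac{1}{- \frac{8103868}{109}} = - \frac{109}{8103868}$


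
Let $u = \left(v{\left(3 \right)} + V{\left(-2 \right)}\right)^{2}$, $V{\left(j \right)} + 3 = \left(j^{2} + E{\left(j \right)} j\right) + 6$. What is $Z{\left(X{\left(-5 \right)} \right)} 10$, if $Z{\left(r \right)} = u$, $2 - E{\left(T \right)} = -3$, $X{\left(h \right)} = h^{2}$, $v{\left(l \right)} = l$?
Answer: $0$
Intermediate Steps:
$E{\left(T \right)} = 5$ ($E{\left(T \right)} = 2 - -3 = 2 + 3 = 5$)
$V{\left(j \right)} = 3 + j^{2} + 5 j$ ($V{\left(j \right)} = -3 + \left(\left(j^{2} + 5 j\right) + 6\right) = -3 + \left(6 + j^{2} + 5 j\right) = 3 + j^{2} + 5 j$)
$u = 0$ ($u = \left(3 + \left(3 + \left(-2\right)^{2} + 5 \left(-2\right)\right)\right)^{2} = \left(3 + \left(3 + 4 - 10\right)\right)^{2} = \left(3 - 3\right)^{2} = 0^{2} = 0$)
$Z{\left(r \right)} = 0$
$Z{\left(X{\left(-5 \right)} \right)} 10 = 0 \cdot 10 = 0$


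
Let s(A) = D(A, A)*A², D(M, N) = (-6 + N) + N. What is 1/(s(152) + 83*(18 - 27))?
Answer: 1/6884245 ≈ 1.4526e-7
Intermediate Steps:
D(M, N) = -6 + 2*N
s(A) = A²*(-6 + 2*A) (s(A) = (-6 + 2*A)*A² = A²*(-6 + 2*A))
1/(s(152) + 83*(18 - 27)) = 1/(2*152²*(-3 + 152) + 83*(18 - 27)) = 1/(2*23104*149 + 83*(-9)) = 1/(6884992 - 747) = 1/6884245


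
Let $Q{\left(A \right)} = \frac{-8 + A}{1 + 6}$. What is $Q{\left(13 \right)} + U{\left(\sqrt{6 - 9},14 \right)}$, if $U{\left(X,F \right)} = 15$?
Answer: $\frac{110}{7} \approx 15.714$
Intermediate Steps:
$Q{\left(A \right)} = - \frac{8}{7} + \frac{A}{7}$ ($Q{\left(A \right)} = \frac{-8 + A}{7} = \left(-8 + A\right) \frac{1}{7} = - \frac{8}{7} + \frac{A}{7}$)
$Q{\left(13 \right)} + U{\left(\sqrt{6 - 9},14 \right)} = \left(- \frac{8}{7} + \frac{1}{7} \cdot 13\right) + 15 = \left(- \frac{8}{7} + \frac{13}{7}\right) + 15 = \frac{5}{7} + 15 = \frac{110}{7}$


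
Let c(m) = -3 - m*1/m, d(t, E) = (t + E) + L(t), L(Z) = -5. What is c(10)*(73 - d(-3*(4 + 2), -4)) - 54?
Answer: -454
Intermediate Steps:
d(t, E) = -5 + E + t (d(t, E) = (t + E) - 5 = (E + t) - 5 = -5 + E + t)
c(m) = -4 (c(m) = -3 - m/m = -3 - 1*1 = -3 - 1 = -4)
c(10)*(73 - d(-3*(4 + 2), -4)) - 54 = -4*(73 - (-5 - 4 - 3*(4 + 2))) - 54 = -4*(73 - (-5 - 4 - 3*6)) - 54 = -4*(73 - (-5 - 4 - 18)) - 54 = -4*(73 - 1*(-27)) - 54 = -4*(73 + 27) - 54 = -4*100 - 54 = -400 - 54 = -454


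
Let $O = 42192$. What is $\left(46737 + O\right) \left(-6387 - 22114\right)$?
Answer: $-2534565429$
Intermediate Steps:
$\left(46737 + O\right) \left(-6387 - 22114\right) = \left(46737 + 42192\right) \left(-6387 - 22114\right) = 88929 \left(-28501\right) = -2534565429$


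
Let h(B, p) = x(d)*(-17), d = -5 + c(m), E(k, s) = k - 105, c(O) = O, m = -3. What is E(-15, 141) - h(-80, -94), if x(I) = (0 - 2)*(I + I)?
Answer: 424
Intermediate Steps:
E(k, s) = -105 + k
d = -8 (d = -5 - 3 = -8)
x(I) = -4*I
h(B, p) = -544 (h(B, p) = -4*(-8)*(-17) = 32*(-17) = -544)
E(-15, 141) - h(-80, -94) = (-105 - 15) - 1*(-544) = -120 + 544 = 424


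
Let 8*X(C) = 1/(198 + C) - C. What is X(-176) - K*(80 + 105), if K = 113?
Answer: -3675407/176 ≈ -20883.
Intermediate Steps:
X(C) = -C/8 + 1/(8*(198 + C)) (X(C) = (1/(198 + C) - C)/8 = -C/8 + 1/(8*(198 + C)))
X(-176) - K*(80 + 105) = (1 - 1*(-176)² - 198*(-176))/(8*(198 - 176)) - 113*(80 + 105) = (⅛)*(1 - 1*30976 + 34848)/22 - 113*185 = (⅛)*(1/22)*(1 - 30976 + 34848) - 1*20905 = (⅛)*(1/22)*3873 - 20905 = 3873/176 - 20905 = -3675407/176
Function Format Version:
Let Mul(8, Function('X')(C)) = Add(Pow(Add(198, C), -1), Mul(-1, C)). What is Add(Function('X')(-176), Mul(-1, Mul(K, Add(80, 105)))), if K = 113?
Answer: Rational(-3675407, 176) ≈ -20883.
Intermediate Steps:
Function('X')(C) = Add(Mul(Rational(-1, 8), C), Mul(Rational(1, 8), Pow(Add(198, C), -1))) (Function('X')(C) = Mul(Rational(1, 8), Add(Pow(Add(198, C), -1), Mul(-1, C))) = Add(Mul(Rational(-1, 8), C), Mul(Rational(1, 8), Pow(Add(198, C), -1))))
Add(Function('X')(-176), Mul(-1, Mul(K, Add(80, 105)))) = Add(Mul(Rational(1, 8), Pow(Add(198, -176), -1), Add(1, Mul(-1, Pow(-176, 2)), Mul(-198, -176))), Mul(-1, Mul(113, Add(80, 105)))) = Add(Mul(Rational(1, 8), Pow(22, -1), Add(1, Mul(-1, 30976), 34848)), Mul(-1, Mul(113, 185))) = Add(Mul(Rational(1, 8), Rational(1, 22), Add(1, -30976, 34848)), Mul(-1, 20905)) = Add(Mul(Rational(1, 8), Rational(1, 22), 3873), -20905) = Add(Rational(3873, 176), -20905) = Rational(-3675407, 176)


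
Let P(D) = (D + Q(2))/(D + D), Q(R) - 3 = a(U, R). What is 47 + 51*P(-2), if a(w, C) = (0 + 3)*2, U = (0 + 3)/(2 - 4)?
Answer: -169/4 ≈ -42.250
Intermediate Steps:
U = -3/2 (U = 3/(-2) = 3*(-½) = -3/2 ≈ -1.5000)
a(w, C) = 6 (a(w, C) = 3*2 = 6)
Q(R) = 9 (Q(R) = 3 + 6 = 9)
P(D) = (9 + D)/(2*D) (P(D) = (D + 9)/(D + D) = (9 + D)/((2*D)) = (9 + D)*(1/(2*D)) = (9 + D)/(2*D))
47 + 51*P(-2) = 47 + 51*((½)*(9 - 2)/(-2)) = 47 + 51*((½)*(-½)*7) = 47 + 51*(-7/4) = 47 - 357/4 = -169/4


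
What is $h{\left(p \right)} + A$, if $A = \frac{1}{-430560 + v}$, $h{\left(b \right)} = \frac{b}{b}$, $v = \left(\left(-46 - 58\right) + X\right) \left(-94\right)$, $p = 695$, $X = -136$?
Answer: $\frac{407999}{408000} \approx 1.0$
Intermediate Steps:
$v = 22560$ ($v = \left(\left(-46 - 58\right) - 136\right) \left(-94\right) = \left(-104 - 136\right) \left(-94\right) = \left(-240\right) \left(-94\right) = 22560$)
$h{\left(b \right)} = 1$
$A = - \frac{1}{408000}$ ($A = \frac{1}{-430560 + 22560} = \frac{1}{-408000} = - \frac{1}{408000} \approx -2.451 \cdot 10^{-6}$)
$h{\left(p \right)} + A = 1 - \frac{1}{408000} = \frac{407999}{408000}$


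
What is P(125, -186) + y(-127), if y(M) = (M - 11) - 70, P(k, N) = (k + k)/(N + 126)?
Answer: -1273/6 ≈ -212.17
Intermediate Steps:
P(k, N) = 2*k/(126 + N) (P(k, N) = (2*k)/(126 + N) = 2*k/(126 + N))
y(M) = -81 + M (y(M) = (-11 + M) - 70 = -81 + M)
P(125, -186) + y(-127) = 2*125/(126 - 186) + (-81 - 127) = 2*125/(-60) - 208 = 2*125*(-1/60) - 208 = -25/6 - 208 = -1273/6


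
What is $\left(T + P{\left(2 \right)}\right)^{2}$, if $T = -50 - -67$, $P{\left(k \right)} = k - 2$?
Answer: $289$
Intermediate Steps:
$P{\left(k \right)} = -2 + k$
$T = 17$ ($T = -50 + 67 = 17$)
$\left(T + P{\left(2 \right)}\right)^{2} = \left(17 + \left(-2 + 2\right)\right)^{2} = \left(17 + 0\right)^{2} = 17^{2} = 289$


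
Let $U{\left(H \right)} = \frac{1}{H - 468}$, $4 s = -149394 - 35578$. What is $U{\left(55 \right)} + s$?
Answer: $- \frac{19098360}{413} \approx -46243.0$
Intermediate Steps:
$s = -46243$ ($s = \frac{-149394 - 35578}{4} = \frac{1}{4} \left(-184972\right) = -46243$)
$U{\left(H \right)} = \frac{1}{-468 + H}$
$U{\left(55 \right)} + s = \frac{1}{-468 + 55} - 46243 = \frac{1}{-413} - 46243 = - \frac{1}{413} - 46243 = - \frac{19098360}{413}$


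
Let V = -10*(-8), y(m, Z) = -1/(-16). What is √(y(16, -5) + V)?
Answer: √1281/4 ≈ 8.9478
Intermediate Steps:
y(m, Z) = 1/16 (y(m, Z) = -1*(-1/16) = 1/16)
V = 80
√(y(16, -5) + V) = √(1/16 + 80) = √(1281/16) = √1281/4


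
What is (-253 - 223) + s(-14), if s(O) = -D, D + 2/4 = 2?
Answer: -955/2 ≈ -477.50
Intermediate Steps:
D = 3/2 (D = -½ + 2 = 3/2 ≈ 1.5000)
s(O) = -3/2 (s(O) = -1*3/2 = -3/2)
(-253 - 223) + s(-14) = (-253 - 223) - 3/2 = -476 - 3/2 = -955/2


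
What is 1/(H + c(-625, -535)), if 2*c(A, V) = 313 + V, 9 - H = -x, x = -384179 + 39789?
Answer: -1/344492 ≈ -2.9028e-6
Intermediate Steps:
x = -344390
H = -344381 (H = 9 - (-1)*(-344390) = 9 - 1*344390 = 9 - 344390 = -344381)
c(A, V) = 313/2 + V/2 (c(A, V) = (313 + V)/2 = 313/2 + V/2)
1/(H + c(-625, -535)) = 1/(-344381 + (313/2 + (½)*(-535))) = 1/(-344381 + (313/2 - 535/2)) = 1/(-344381 - 111) = 1/(-344492) = -1/344492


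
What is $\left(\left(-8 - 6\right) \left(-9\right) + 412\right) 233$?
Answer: $125354$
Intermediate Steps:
$\left(\left(-8 - 6\right) \left(-9\right) + 412\right) 233 = \left(\left(-14\right) \left(-9\right) + 412\right) 233 = \left(126 + 412\right) 233 = 538 \cdot 233 = 125354$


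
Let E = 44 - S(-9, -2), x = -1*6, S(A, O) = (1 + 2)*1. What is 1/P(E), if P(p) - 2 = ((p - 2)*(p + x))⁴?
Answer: 1/3471607400627 ≈ 2.8805e-13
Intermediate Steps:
S(A, O) = 3 (S(A, O) = 3*1 = 3)
x = -6
E = 41 (E = 44 - 1*3 = 44 - 3 = 41)
P(p) = 2 + (-6 + p)⁴*(-2 + p)⁴ (P(p) = 2 + ((p - 2)*(p - 6))⁴ = 2 + ((-2 + p)*(-6 + p))⁴ = 2 + ((-6 + p)*(-2 + p))⁴ = 2 + (-6 + p)⁴*(-2 + p)⁴)
1/P(E) = 1/(2 + (-6 + 41)⁴*(-2 + 41)⁴) = 1/(2 + 35⁴*39⁴) = 1/(2 + 1500625*2313441) = 1/(2 + 3471607400625) = 1/3471607400627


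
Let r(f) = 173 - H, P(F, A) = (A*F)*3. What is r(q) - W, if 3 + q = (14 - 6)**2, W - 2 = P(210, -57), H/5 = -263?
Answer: 37396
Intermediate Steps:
H = -1315 (H = 5*(-263) = -1315)
P(F, A) = 3*A*F
W = -35908 (W = 2 + 3*(-57)*210 = 2 - 35910 = -35908)
q = 61 (q = -3 + (14 - 6)**2 = -3 + 8**2 = -3 + 64 = 61)
r(f) = 1488 (r(f) = 173 - 1*(-1315) = 173 + 1315 = 1488)
r(q) - W = 1488 - 1*(-35908) = 1488 + 35908 = 37396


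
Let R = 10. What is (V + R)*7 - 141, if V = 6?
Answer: -29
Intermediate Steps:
(V + R)*7 - 141 = (6 + 10)*7 - 141 = 16*7 - 141 = 112 - 141 = -29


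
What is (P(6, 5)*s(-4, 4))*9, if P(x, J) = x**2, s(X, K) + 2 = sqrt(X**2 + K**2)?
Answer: -648 + 1296*sqrt(2) ≈ 1184.8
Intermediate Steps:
s(X, K) = -2 + sqrt(K**2 + X**2) (s(X, K) = -2 + sqrt(X**2 + K**2) = -2 + sqrt(K**2 + X**2))
(P(6, 5)*s(-4, 4))*9 = (6**2*(-2 + sqrt(4**2 + (-4)**2)))*9 = (36*(-2 + sqrt(16 + 16)))*9 = (36*(-2 + sqrt(32)))*9 = (36*(-2 + 4*sqrt(2)))*9 = (-72 + 144*sqrt(2))*9 = -648 + 1296*sqrt(2)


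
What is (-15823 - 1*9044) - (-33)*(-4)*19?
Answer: -27375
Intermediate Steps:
(-15823 - 1*9044) - (-33)*(-4)*19 = (-15823 - 9044) - 33*4*19 = -24867 - 132*19 = -24867 - 2508 = -27375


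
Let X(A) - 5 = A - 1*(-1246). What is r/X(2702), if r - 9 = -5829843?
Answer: -5829834/3953 ≈ -1474.8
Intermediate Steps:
X(A) = 1251 + A (X(A) = 5 + (A - 1*(-1246)) = 5 + (A + 1246) = 5 + (1246 + A) = 1251 + A)
r = -5829834 (r = 9 - 5829843 = -5829834)
r/X(2702) = -5829834/(1251 + 2702) = -5829834/3953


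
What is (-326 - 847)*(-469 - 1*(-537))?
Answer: -79764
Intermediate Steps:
(-326 - 847)*(-469 - 1*(-537)) = -1173*(-469 + 537) = -1173*68 = -79764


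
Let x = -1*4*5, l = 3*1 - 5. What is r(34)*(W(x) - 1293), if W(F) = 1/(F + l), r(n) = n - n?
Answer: 0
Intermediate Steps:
r(n) = 0
l = -2 (l = 3 - 5 = -2)
x = -20 (x = -4*5 = -20)
W(F) = 1/(-2 + F) (W(F) = 1/(F - 2) = 1/(-2 + F))
r(34)*(W(x) - 1293) = 0*(1/(-2 - 20) - 1293) = 0*(1/(-22) - 1293) = 0*(-1/22 - 1293) = 0*(-28447/22) = 0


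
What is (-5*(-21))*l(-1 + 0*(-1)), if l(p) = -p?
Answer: 105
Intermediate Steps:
(-5*(-21))*l(-1 + 0*(-1)) = (-5*(-21))*(-(-1 + 0*(-1))) = 105*(-(-1 + 0)) = 105*(-1*(-1)) = 105*1 = 105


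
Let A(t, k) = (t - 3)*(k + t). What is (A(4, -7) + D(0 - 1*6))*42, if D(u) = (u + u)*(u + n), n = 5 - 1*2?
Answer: 1386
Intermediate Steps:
n = 3 (n = 5 - 2 = 3)
D(u) = 2*u*(3 + u) (D(u) = (u + u)*(u + 3) = (2*u)*(3 + u) = 2*u*(3 + u))
A(t, k) = (-3 + t)*(k + t)
(A(4, -7) + D(0 - 1*6))*42 = ((4**2 - 3*(-7) - 3*4 - 7*4) + 2*(0 - 1*6)*(3 + (0 - 1*6)))*42 = ((16 + 21 - 12 - 28) + 2*(0 - 6)*(3 + (0 - 6)))*42 = (-3 + 2*(-6)*(3 - 6))*42 = (-3 + 2*(-6)*(-3))*42 = (-3 + 36)*42 = 33*42 = 1386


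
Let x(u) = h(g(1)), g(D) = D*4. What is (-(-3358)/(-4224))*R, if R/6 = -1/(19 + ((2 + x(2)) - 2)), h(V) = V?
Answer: 73/352 ≈ 0.20739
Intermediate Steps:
g(D) = 4*D
x(u) = 4 (x(u) = 4*1 = 4)
R = -6/23 (R = 6*(-1/(19 + ((2 + 4) - 2))) = 6*(-1/(19 + (6 - 2))) = 6*(-1/(19 + 4)) = 6*(-1/23) = -6/23 ≈ -0.26087)
(-(-3358)/(-4224))*R = -(-3358)/(-4224)*(-6/23) = -(-3358)*(-1)/4224*(-6/23) = -1*1679/2112*(-6/23) = -1679/2112*(-6/23) = 73/352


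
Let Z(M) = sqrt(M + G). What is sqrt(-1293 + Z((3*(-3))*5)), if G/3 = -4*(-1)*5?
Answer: sqrt(-1293 + sqrt(15)) ≈ 35.904*I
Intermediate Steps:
G = 60 (G = 3*(-4*(-1)*5) = 3*(4*5) = 3*20 = 60)
Z(M) = sqrt(60 + M) (Z(M) = sqrt(M + 60) = sqrt(60 + M))
sqrt(-1293 + Z((3*(-3))*5)) = sqrt(-1293 + sqrt(60 + (3*(-3))*5)) = sqrt(-1293 + sqrt(60 - 9*5)) = sqrt(-1293 + sqrt(60 - 45)) = sqrt(-1293 + sqrt(15))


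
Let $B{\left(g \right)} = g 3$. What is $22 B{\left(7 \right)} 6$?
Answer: $2772$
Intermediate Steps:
$B{\left(g \right)} = 3 g$
$22 B{\left(7 \right)} 6 = 22 \cdot 3 \cdot 7 \cdot 6 = 22 \cdot 21 \cdot 6 = 462 \cdot 6 = 2772$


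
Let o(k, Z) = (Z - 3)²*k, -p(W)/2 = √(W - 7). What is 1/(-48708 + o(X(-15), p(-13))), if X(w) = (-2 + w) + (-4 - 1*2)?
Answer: I/(-47075*I + 552*√5) ≈ -2.1228e-5 + 5.566e-7*I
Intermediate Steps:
p(W) = -2*√(-7 + W) (p(W) = -2*√(W - 7) = -2*√(-7 + W))
X(w) = -8 + w (X(w) = (-2 + w) + (-4 - 2) = (-2 + w) - 6 = -8 + w)
o(k, Z) = k*(-3 + Z)² (o(k, Z) = (-3 + Z)²*k = k*(-3 + Z)²)
1/(-48708 + o(X(-15), p(-13))) = 1/(-48708 + (-8 - 15)*(-3 - 2*√(-7 - 13))²) = 1/(-48708 - 23*(-3 - 4*I*√5)²)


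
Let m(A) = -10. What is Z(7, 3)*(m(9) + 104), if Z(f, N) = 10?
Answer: 940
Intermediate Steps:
Z(7, 3)*(m(9) + 104) = 10*(-10 + 104) = 10*94 = 940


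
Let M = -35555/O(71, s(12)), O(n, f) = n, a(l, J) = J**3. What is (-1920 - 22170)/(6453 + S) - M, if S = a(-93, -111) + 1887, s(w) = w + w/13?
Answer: 16110433965/32169887 ≈ 500.79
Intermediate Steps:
s(w) = 14*w/13 (s(w) = w + w*(1/13) = w + w/13 = 14*w/13)
S = -1365744 (S = (-111)**3 + 1887 = -1367631 + 1887 = -1365744)
M = -35555/71 ≈ -500.77
(-1920 - 22170)/(6453 + S) - M = (-1920 - 22170)/(6453 - 1365744) - 1*(-35555/71) = -24090/(-1359291) + 35555/71 = -24090*(-1/1359291) + 35555/71 = 8030/453097 + 35555/71 = 16110433965/32169887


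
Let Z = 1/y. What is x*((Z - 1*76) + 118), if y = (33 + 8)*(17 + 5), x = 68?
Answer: 1288090/451 ≈ 2856.1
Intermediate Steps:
y = 902 (y = 41*22 = 902)
Z = 1/902 ≈ 0.0011086
x*((Z - 1*76) + 118) = 68*((1/902 - 1*76) + 118) = 68*((1/902 - 76) + 118) = 68*(-68551/902 + 118) = 68*(37885/902) = 1288090/451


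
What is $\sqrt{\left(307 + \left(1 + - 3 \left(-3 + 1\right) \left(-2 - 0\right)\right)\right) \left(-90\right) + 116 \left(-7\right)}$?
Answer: $2 i \sqrt{6863} \approx 165.69 i$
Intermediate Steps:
$\sqrt{\left(307 + \left(1 + - 3 \left(-3 + 1\right) \left(-2 - 0\right)\right)\right) \left(-90\right) + 116 \left(-7\right)} = \sqrt{\left(307 + \left(1 + \left(-3\right) \left(-2\right) \left(-2 + 0\right)\right)\right) \left(-90\right) - 812} = \sqrt{\left(307 + \left(1 + 6 \left(-2\right)\right)\right) \left(-90\right) - 812} = \sqrt{\left(307 + \left(1 - 12\right)\right) \left(-90\right) - 812} = \sqrt{\left(307 - 11\right) \left(-90\right) - 812} = \sqrt{296 \left(-90\right) - 812} = \sqrt{-26640 - 812} = \sqrt{-27452} = 2 i \sqrt{6863}$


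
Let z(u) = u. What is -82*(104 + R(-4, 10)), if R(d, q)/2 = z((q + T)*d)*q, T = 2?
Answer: 70192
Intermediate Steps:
R(d, q) = 2*d*q*(2 + q) (R(d, q) = 2*(((q + 2)*d)*q) = 2*(((2 + q)*d)*q) = 2*((d*(2 + q))*q) = 2*(d*q*(2 + q)) = 2*d*q*(2 + q))
-82*(104 + R(-4, 10)) = -82*(104 + 2*(-4)*10*(2 + 10)) = -82*(104 + 2*(-4)*10*12) = -82*(104 - 960) = -82*(-856) = 70192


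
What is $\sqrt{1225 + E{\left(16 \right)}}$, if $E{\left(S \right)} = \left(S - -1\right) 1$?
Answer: $3 \sqrt{138} \approx 35.242$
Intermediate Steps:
$E{\left(S \right)} = 1 + S$ ($E{\left(S \right)} = \left(S + 1\right) 1 = \left(1 + S\right) 1 = 1 + S$)
$\sqrt{1225 + E{\left(16 \right)}} = \sqrt{1225 + \left(1 + 16\right)} = \sqrt{1225 + 17} = \sqrt{1242} = 3 \sqrt{138}$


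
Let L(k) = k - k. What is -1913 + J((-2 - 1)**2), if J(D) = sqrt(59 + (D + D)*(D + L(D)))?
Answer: -1913 + sqrt(221) ≈ -1898.1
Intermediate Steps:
L(k) = 0
J(D) = sqrt(59 + 2*D**2) (J(D) = sqrt(59 + (D + D)*(D + 0)) = sqrt(59 + (2*D)*D) = sqrt(59 + 2*D**2))
-1913 + J((-2 - 1)**2) = -1913 + sqrt(59 + 2*((-2 - 1)**2)**2) = -1913 + sqrt(59 + 2*((-3)**2)**2) = -1913 + sqrt(59 + 2*9**2) = -1913 + sqrt(59 + 2*81) = -1913 + sqrt(59 + 162) = -1913 + sqrt(221)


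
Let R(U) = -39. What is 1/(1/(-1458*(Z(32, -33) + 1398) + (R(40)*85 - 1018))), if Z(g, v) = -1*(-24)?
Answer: -2077609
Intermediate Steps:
Z(g, v) = 24
1/(1/(-1458*(Z(32, -33) + 1398) + (R(40)*85 - 1018))) = 1/(1/(-1458*(24 + 1398) + (-39*85 - 1018))) = 1/(1/(-1458*1422 + (-3315 - 1018))) = 1/(1/(-2073276 - 4333)) = 1/(1/(-2077609)) = 1/(-1/2077609) = -2077609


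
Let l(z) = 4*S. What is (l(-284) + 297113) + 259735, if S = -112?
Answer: 556400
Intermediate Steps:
l(z) = -448 (l(z) = 4*(-112) = -448)
(l(-284) + 297113) + 259735 = (-448 + 297113) + 259735 = 296665 + 259735 = 556400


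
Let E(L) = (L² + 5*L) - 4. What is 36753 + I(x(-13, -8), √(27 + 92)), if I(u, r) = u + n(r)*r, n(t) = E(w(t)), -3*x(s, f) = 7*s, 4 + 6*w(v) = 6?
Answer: 110350/3 - 20*√119/9 ≈ 36759.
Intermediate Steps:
w(v) = ⅓ (w(v) = -⅔ + (⅙)*6 = -⅔ + 1 = ⅓)
x(s, f) = -7*s/3
E(L) = -4 + L² + 5*L
n(t) = -20/9 (n(t) = -4 + (⅓)² + 5*(⅓) = -4 + ⅑ + 5/3 = -20/9)
I(u, r) = u - 20*r/9
36753 + I(x(-13, -8), √(27 + 92)) = 36753 + (-7/3*(-13) - 20*√(27 + 92)/9) = 36753 + (91/3 - 20*√119/9) = 110350/3 - 20*√119/9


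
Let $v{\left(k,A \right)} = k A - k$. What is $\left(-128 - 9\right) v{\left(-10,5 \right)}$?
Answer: $5480$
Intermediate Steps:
$v{\left(k,A \right)} = - k + A k$ ($v{\left(k,A \right)} = A k - k = - k + A k$)
$\left(-128 - 9\right) v{\left(-10,5 \right)} = \left(-128 - 9\right) \left(- 10 \left(-1 + 5\right)\right) = - 137 \left(\left(-10\right) 4\right) = \left(-137\right) \left(-40\right) = 5480$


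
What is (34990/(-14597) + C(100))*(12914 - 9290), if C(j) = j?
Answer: 5163149040/14597 ≈ 3.5371e+5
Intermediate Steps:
(34990/(-14597) + C(100))*(12914 - 9290) = (34990/(-14597) + 100)*(12914 - 9290) = (34990*(-1/14597) + 100)*3624 = (-34990/14597 + 100)*3624 = (1424710/14597)*3624 = 5163149040/14597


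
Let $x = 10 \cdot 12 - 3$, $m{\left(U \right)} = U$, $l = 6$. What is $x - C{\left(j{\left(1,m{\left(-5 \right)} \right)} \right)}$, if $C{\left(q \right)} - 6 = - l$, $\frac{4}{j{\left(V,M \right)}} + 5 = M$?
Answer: $117$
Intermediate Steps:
$j{\left(V,M \right)} = \frac{4}{-5 + M}$
$C{\left(q \right)} = 0$ ($C{\left(q \right)} = 6 - 6 = 0$)
$x = 117$ ($x = 120 - 3 = 117$)
$x - C{\left(j{\left(1,m{\left(-5 \right)} \right)} \right)} = 117 - 0 = 117 + 0 = 117$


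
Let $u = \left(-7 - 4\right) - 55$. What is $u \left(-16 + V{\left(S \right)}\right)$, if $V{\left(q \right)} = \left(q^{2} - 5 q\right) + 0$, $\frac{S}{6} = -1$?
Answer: $-3300$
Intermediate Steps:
$S = -6$ ($S = 6 \left(-1\right) = -6$)
$V{\left(q \right)} = q^{2} - 5 q$
$u = -66$ ($u = -11 - 55 = -66$)
$u \left(-16 + V{\left(S \right)}\right) = - 66 \left(-16 - 6 \left(-5 - 6\right)\right) = - 66 \left(-16 - -66\right) = - 66 \left(-16 + 66\right) = \left(-66\right) 50 = -3300$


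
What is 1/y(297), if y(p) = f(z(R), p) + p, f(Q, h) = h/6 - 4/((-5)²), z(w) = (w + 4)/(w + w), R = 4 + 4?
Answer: 50/17317 ≈ 0.0028873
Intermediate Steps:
R = 8
z(w) = (4 + w)/(2*w) (z(w) = (4 + w)/((2*w)) = (4 + w)*(1/(2*w)) = (4 + w)/(2*w))
f(Q, h) = -4/25 + h/6 (f(Q, h) = h*(⅙) - 4/25 = h/6 - 4*1/25 = h/6 - 4/25 = -4/25 + h/6)
y(p) = -4/25 + 7*p/6 (y(p) = (-4/25 + p/6) + p = -4/25 + 7*p/6)
1/y(297) = 1/(-4/25 + (7/6)*297) = 1/(-4/25 + 693/2) = 1/(17317/50) = 50/17317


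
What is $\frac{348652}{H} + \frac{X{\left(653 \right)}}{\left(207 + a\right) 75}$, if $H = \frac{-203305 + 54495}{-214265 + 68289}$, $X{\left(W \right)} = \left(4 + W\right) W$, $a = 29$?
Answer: $\frac{30030074454847}{87797900} \approx 3.4204 \cdot 10^{5}$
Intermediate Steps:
$X{\left(W \right)} = W \left(4 + W\right)$
$H = \frac{74405}{72988}$ ($H = - \frac{148810}{-145976} = \left(-148810\right) \left(- \frac{1}{145976}\right) = \frac{74405}{72988} \approx 1.0194$)
$\frac{348652}{H} + \frac{X{\left(653 \right)}}{\left(207 + a\right) 75} = \frac{348652}{\frac{74405}{72988}} + \frac{653 \left(4 + 653\right)}{\left(207 + 29\right) 75} = 348652 \cdot \frac{72988}{74405} + \frac{653 \cdot 657}{236 \cdot 75} = \frac{25447412176}{74405} + \frac{429021}{17700} = \frac{25447412176}{74405} + 429021 \cdot \frac{1}{17700} = \frac{25447412176}{74405} + \frac{143007}{5900} = \frac{30030074454847}{87797900}$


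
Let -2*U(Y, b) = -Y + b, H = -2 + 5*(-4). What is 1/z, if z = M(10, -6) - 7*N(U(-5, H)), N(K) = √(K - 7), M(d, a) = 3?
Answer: -2/43 - 7*√6/129 ≈ -0.17943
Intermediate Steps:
H = -22 (H = -2 - 20 = -22)
U(Y, b) = Y/2 - b/2 (U(Y, b) = -(-Y + b)/2 = -(b - Y)/2 = Y/2 - b/2)
N(K) = √(-7 + K)
z = 3 - 7*√6/2 (z = 3 - 7*√(-7 + ((½)*(-5) - ½*(-22))) = 3 - 7*√(-7 + (-5/2 + 11)) = 3 - 7*√(-7 + 17/2) = 3 - 7*√6/2 ≈ -5.5732)
1/z = 1/(3 - 7*√6/2)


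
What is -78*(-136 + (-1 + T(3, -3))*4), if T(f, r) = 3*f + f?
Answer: 7176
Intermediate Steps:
T(f, r) = 4*f
-78*(-136 + (-1 + T(3, -3))*4) = -78*(-136 + (-1 + 4*3)*4) = -78*(-136 + (-1 + 12)*4) = -78*(-136 + 11*4) = -78*(-136 + 44) = -78*(-92) = 7176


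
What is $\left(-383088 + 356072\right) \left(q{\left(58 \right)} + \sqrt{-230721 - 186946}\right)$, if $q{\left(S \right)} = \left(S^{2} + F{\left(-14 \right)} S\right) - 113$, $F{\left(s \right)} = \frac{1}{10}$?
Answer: $- \frac{439928544}{5} - 27016 i \sqrt{417667} \approx -8.7986 \cdot 10^{7} - 1.746 \cdot 10^{7} i$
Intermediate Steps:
$F{\left(s \right)} = \frac{1}{10}$
$q{\left(S \right)} = -113 + S^{2} + \frac{S}{10}$ ($q{\left(S \right)} = \left(S^{2} + \frac{S}{10}\right) - 113 = -113 + S^{2} + \frac{S}{10}$)
$\left(-383088 + 356072\right) \left(q{\left(58 \right)} + \sqrt{-230721 - 186946}\right) = \left(-383088 + 356072\right) \left(\left(-113 + 58^{2} + \frac{1}{10} \cdot 58\right) + \sqrt{-230721 - 186946}\right) = - 27016 \left(\left(-113 + 3364 + \frac{29}{5}\right) + \sqrt{-417667}\right) = - 27016 \left(\frac{16284}{5} + i \sqrt{417667}\right) = - \frac{439928544}{5} - 27016 i \sqrt{417667}$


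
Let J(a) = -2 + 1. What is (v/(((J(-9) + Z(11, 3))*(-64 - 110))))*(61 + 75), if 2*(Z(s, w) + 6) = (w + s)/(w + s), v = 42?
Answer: 1904/377 ≈ 5.0504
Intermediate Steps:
Z(s, w) = -11/2 (Z(s, w) = -6 + ((w + s)/(w + s))/2 = -6 + ((s + w)/(s + w))/2 = -6 + (1/2)*1 = -6 + 1/2 = -11/2)
J(a) = -1
(v/(((J(-9) + Z(11, 3))*(-64 - 110))))*(61 + 75) = (42/(((-1 - 11/2)*(-64 - 110))))*(61 + 75) = (42/((-13/2*(-174))))*136 = (42/1131)*136 = (42*(1/1131))*136 = (14/377)*136 = 1904/377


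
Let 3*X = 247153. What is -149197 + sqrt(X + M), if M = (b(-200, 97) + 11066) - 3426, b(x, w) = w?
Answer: -149197 + 2*sqrt(202773)/3 ≈ -1.4890e+5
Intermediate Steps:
X = 247153/3 (X = (1/3)*247153 = 247153/3 ≈ 82384.)
M = 7737 (M = (97 + 11066) - 3426 = 11163 - 3426 = 7737)
-149197 + sqrt(X + M) = -149197 + sqrt(247153/3 + 7737) = -149197 + sqrt(270364/3) = -149197 + 2*sqrt(202773)/3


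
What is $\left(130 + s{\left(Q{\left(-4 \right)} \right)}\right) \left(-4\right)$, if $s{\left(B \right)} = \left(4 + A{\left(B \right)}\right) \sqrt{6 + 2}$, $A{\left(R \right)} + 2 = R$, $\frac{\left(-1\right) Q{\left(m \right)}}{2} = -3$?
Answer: $-520 - 64 \sqrt{2} \approx -610.51$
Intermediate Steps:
$Q{\left(m \right)} = 6$ ($Q{\left(m \right)} = \left(-2\right) \left(-3\right) = 6$)
$A{\left(R \right)} = -2 + R$
$s{\left(B \right)} = 2 \sqrt{2} \left(2 + B\right)$ ($s{\left(B \right)} = \left(4 + \left(-2 + B\right)\right) \sqrt{6 + 2} = \left(2 + B\right) \sqrt{8} = \left(2 + B\right) 2 \sqrt{2} = 2 \sqrt{2} \left(2 + B\right)$)
$\left(130 + s{\left(Q{\left(-4 \right)} \right)}\right) \left(-4\right) = \left(130 + 2 \sqrt{2} \left(2 + 6\right)\right) \left(-4\right) = \left(130 + 2 \sqrt{2} \cdot 8\right) \left(-4\right) = \left(130 + 16 \sqrt{2}\right) \left(-4\right) = -520 - 64 \sqrt{2}$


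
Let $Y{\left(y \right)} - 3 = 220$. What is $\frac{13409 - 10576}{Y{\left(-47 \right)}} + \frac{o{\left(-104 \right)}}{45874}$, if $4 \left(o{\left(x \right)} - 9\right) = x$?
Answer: $\frac{129957251}{10229902} \approx 12.704$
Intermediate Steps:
$o{\left(x \right)} = 9 + \frac{x}{4}$
$Y{\left(y \right)} = 223$ ($Y{\left(y \right)} = 3 + 220 = 223$)
$\frac{13409 - 10576}{Y{\left(-47 \right)}} + \frac{o{\left(-104 \right)}}{45874} = \frac{13409 - 10576}{223} + \frac{9 + \frac{1}{4} \left(-104\right)}{45874} = \left(13409 - 10576\right) \frac{1}{223} + \left(9 - 26\right) \frac{1}{45874} = 2833 \cdot \frac{1}{223} - \frac{17}{45874} = \frac{2833}{223} - \frac{17}{45874} = \frac{129957251}{10229902}$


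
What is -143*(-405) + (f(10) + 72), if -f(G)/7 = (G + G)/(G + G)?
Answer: 57980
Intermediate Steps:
f(G) = -7 (f(G) = -7*(G + G)/(G + G) = -7*2*G/(2*G) = -7*2*G*1/(2*G) = -7*1 = -7)
-143*(-405) + (f(10) + 72) = -143*(-405) + (-7 + 72) = 57915 + 65 = 57980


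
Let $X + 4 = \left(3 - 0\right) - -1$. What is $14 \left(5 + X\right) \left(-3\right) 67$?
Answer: $-14070$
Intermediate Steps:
$X = 0$ ($X = -4 + \left(\left(3 - 0\right) - -1\right) = -4 + \left(\left(3 + 0\right) + 1\right) = -4 + \left(3 + 1\right) = -4 + 4 = 0$)
$14 \left(5 + X\right) \left(-3\right) 67 = 14 \left(5 + 0\right) \left(-3\right) 67 = 14 \cdot 5 \left(-3\right) 67 = 14 \left(-15\right) 67 = \left(-210\right) 67 = -14070$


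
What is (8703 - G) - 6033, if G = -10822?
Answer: 13492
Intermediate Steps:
(8703 - G) - 6033 = (8703 - 1*(-10822)) - 6033 = (8703 + 10822) - 6033 = 19525 - 6033 = 13492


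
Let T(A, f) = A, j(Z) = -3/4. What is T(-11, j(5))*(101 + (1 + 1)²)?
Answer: -1155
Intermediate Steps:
j(Z) = -¾ (j(Z) = -3*¼ = -¾)
T(-11, j(5))*(101 + (1 + 1)²) = -11*(101 + (1 + 1)²) = -11*(101 + 2²) = -11*(101 + 4) = -11*105 = -1155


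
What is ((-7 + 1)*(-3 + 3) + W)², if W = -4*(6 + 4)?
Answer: 1600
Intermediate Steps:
W = -40 (W = -4*10 = -40)
((-7 + 1)*(-3 + 3) + W)² = ((-7 + 1)*(-3 + 3) - 40)² = (-6*0 - 40)² = (0 - 40)² = (-40)² = 1600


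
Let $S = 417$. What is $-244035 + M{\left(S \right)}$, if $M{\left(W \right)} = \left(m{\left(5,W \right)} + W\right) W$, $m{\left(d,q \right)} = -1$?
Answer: $-70563$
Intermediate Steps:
$M{\left(W \right)} = W \left(-1 + W\right)$ ($M{\left(W \right)} = \left(-1 + W\right) W = W \left(-1 + W\right)$)
$-244035 + M{\left(S \right)} = -244035 + 417 \left(-1 + 417\right) = -244035 + 417 \cdot 416 = -244035 + 173472 = -70563$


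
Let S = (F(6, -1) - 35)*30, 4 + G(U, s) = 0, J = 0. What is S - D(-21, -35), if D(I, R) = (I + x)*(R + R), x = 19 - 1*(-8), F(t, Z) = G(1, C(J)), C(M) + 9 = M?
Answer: -750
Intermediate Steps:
C(M) = -9 + M
G(U, s) = -4 (G(U, s) = -4 + 0 = -4)
F(t, Z) = -4
x = 27 (x = 19 + 8 = 27)
D(I, R) = 2*R*(27 + I) (D(I, R) = (I + 27)*(R + R) = (27 + I)*(2*R) = 2*R*(27 + I))
S = -1170 (S = (-4 - 35)*30 = -39*30 = -1170)
S - D(-21, -35) = -1170 - 2*(-35)*(27 - 21) = -1170 - 2*(-35)*6 = -1170 - 1*(-420) = -1170 + 420 = -750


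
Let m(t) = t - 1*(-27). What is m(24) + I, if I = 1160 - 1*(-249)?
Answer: 1460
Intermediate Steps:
m(t) = 27 + t (m(t) = t + 27 = 27 + t)
I = 1409 (I = 1160 + 249 = 1409)
m(24) + I = (27 + 24) + 1409 = 51 + 1409 = 1460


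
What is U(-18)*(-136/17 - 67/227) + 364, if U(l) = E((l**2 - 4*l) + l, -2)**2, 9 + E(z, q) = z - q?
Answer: -259095375/227 ≈ -1.1414e+6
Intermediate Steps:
E(z, q) = -9 + z - q (E(z, q) = -9 + (z - q) = -9 + z - q)
U(l) = (-7 + l**2 - 3*l)**2 (U(l) = (-9 + ((l**2 - 4*l) + l) - 1*(-2))**2 = (-9 + (l**2 - 3*l) + 2)**2 = (-7 + l**2 - 3*l)**2)
U(-18)*(-136/17 - 67/227) + 364 = (-7 - 18*(-3 - 18))**2*(-136/17 - 67/227) + 364 = (-7 - 18*(-21))**2*(-136*1/17 - 67*1/227) + 364 = (-7 + 378)**2*(-8 - 67/227) + 364 = 371**2*(-1883/227) + 364 = 137641*(-1883/227) + 364 = -259178003/227 + 364 = -259095375/227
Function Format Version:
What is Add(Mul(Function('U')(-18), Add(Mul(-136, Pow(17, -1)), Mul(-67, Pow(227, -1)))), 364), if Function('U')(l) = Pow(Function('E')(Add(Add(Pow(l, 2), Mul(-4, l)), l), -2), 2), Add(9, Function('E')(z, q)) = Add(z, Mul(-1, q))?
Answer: Rational(-259095375, 227) ≈ -1.1414e+6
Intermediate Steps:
Function('E')(z, q) = Add(-9, z, Mul(-1, q)) (Function('E')(z, q) = Add(-9, Add(z, Mul(-1, q))) = Add(-9, z, Mul(-1, q)))
Function('U')(l) = Pow(Add(-7, Pow(l, 2), Mul(-3, l)), 2) (Function('U')(l) = Pow(Add(-9, Add(Add(Pow(l, 2), Mul(-4, l)), l), Mul(-1, -2)), 2) = Pow(Add(-9, Add(Pow(l, 2), Mul(-3, l)), 2), 2) = Pow(Add(-7, Pow(l, 2), Mul(-3, l)), 2))
Add(Mul(Function('U')(-18), Add(Mul(-136, Pow(17, -1)), Mul(-67, Pow(227, -1)))), 364) = Add(Mul(Pow(Add(-7, Mul(-18, Add(-3, -18))), 2), Add(Mul(-136, Pow(17, -1)), Mul(-67, Pow(227, -1)))), 364) = Add(Mul(Pow(Add(-7, Mul(-18, -21)), 2), Add(Mul(-136, Rational(1, 17)), Mul(-67, Rational(1, 227)))), 364) = Add(Mul(Pow(Add(-7, 378), 2), Add(-8, Rational(-67, 227))), 364) = Add(Mul(Pow(371, 2), Rational(-1883, 227)), 364) = Add(Mul(137641, Rational(-1883, 227)), 364) = Add(Rational(-259178003, 227), 364) = Rational(-259095375, 227)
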